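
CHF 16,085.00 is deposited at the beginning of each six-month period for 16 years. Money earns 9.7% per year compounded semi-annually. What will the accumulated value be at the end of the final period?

CHF 1,235,107.91

This is an annuity due: 32 deposits of CHF 16,085.00 at the beginning of each six-month period.
Periodic rate r = 0.097/2 per half-year; n is counted in half-years.
FV = PMT × [((1+r)^n − 1)/r] × (1+r) = 16,085 × [(1+r)^32 − 1] / r × (1+r) = CHF 1,235,107.91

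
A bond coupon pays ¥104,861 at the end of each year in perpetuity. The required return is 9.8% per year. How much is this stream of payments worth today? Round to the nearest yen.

Periodic rate r = 0.098 per year.
Level perpetuity: PV = PMT / r = 104,861 / (0.098) = ¥1,070,010.

¥1,070,010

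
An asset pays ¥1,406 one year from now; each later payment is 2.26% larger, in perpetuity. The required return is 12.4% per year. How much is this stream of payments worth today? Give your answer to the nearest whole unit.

¥13,866

Periodic rate r = 0.124 per year.
Growing perpetuity (Gordon): PV = PMT₁ / (r − g) = 1,406 / (r − 0.0226) = ¥13,866.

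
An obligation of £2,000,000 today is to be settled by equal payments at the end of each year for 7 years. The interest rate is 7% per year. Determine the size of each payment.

Level ordinary annuity; solve PV = PMT × [(1 − (1+r)^−n)/r] for PMT.
Periodic rate r = 0.07 per year.
With n = 7: PMT = 2,000,000 / ([(1 − (1+r)^−n)/r]) = £371,106.44

£371,106.44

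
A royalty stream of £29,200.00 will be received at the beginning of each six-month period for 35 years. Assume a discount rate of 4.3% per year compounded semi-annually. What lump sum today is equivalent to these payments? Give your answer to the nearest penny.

This is an annuity due: 70 payments of £29,200.00 at the beginning of each six-month period.
Periodic rate r = 0.043/2 per half-year; n is counted in half-years.
PV = PMT × [(1 − (1+r)^−n)/r] × (1+r) = 29,200 × [1 − (1+r)^−70] / r × (1+r) = £1,074,373.80

£1,074,373.80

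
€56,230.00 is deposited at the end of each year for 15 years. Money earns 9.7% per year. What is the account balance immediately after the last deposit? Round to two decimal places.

This is an ordinary annuity: 15 deposits of €56,230.00 at the end of each year.
Periodic rate r = 0.097 per year.
FV = PMT × [((1+r)^n − 1)/r] = 56,230 × [(1+r)^15 − 1] / r = €1,744,628.44

€1,744,628.44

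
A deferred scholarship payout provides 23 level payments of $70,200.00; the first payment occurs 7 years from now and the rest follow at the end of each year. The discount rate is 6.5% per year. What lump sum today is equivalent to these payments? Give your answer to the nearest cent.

Ordinary annuity of 23 payments, first payment at period 7.
Periodic rate r = 0.065 per year.
The ordinary-annuity PV formula values the stream one period before the first payment (period 6); discount that back 6 periods:
PV₀ = 70,200 × [1 − (1+r)^−23] / r × (1+r)^−6 = $566,266.64

$566,266.64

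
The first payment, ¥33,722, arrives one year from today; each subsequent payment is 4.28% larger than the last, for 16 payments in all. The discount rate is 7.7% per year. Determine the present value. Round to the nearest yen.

¥397,651

Periodic rate r = 0.077 per year.
Growing ordinary annuity: PV = PMT₁ × [1 − ((1+g)/(1+r))^n] / (r − g) = 33,722 × [1 − ((1+0.0428)/(1+r))^16] / (r − 0.0428) = ¥397,651.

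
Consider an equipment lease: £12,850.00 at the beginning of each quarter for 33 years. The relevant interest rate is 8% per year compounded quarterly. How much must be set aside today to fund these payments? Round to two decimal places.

This is an annuity due: 132 payments of £12,850.00 at the beginning of each quarter.
Periodic rate r = 0.08/4 per quarter; n is counted in quarters.
PV = PMT × [(1 − (1+r)^−n)/r] × (1+r) = 12,850 × [1 − (1+r)^−132] / r × (1+r) = £607,348.96

£607,348.96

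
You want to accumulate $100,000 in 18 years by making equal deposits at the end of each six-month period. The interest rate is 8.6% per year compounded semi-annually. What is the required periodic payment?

$1,210.47

Level ordinary annuity; solve FV = PMT × [((1+r)^n − 1)/r] for PMT.
Periodic rate r = 0.086/2 per half-year; n is counted in half-years.
With n = 36: PMT = 100,000 / ([((1+r)^n − 1)/r]) = $1,210.47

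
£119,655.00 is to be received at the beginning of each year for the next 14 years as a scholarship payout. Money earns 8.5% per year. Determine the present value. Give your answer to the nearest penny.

This is an annuity due: 14 payments of £119,655.00 at the beginning of each year.
Periodic rate r = 0.085 per year.
PV = PMT × [(1 − (1+r)^−n)/r] × (1+r) = 119,655 × [1 − (1+r)^−14] / r × (1+r) = £1,039,916.21

£1,039,916.21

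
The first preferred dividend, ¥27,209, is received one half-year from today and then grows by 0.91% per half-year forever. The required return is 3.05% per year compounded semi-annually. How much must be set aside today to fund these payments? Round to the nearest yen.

¥4,424,228

Periodic rate r = 0.0305/2 per half-year.
Growing perpetuity (Gordon): PV = PMT₁ / (r − g) = 27,209 / (r − 0.0091) = ¥4,424,228.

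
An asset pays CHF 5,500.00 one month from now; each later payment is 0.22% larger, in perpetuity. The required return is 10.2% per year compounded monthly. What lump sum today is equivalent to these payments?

Periodic rate r = 0.102/12 per month.
Growing perpetuity (Gordon): PV = PMT₁ / (r − g) = 5,500 / (r − 0.0022) = CHF 873,015.87.

CHF 873,015.87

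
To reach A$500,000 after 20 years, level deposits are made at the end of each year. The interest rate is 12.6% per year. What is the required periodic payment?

A$6,472.06

Level ordinary annuity; solve FV = PMT × [((1+r)^n − 1)/r] for PMT.
Periodic rate r = 0.126 per year.
With n = 20: PMT = 500,000 / ([((1+r)^n − 1)/r]) = A$6,472.06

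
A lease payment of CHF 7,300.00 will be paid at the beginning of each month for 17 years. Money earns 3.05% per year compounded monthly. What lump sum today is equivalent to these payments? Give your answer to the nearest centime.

CHF 1,163,852.26

This is an annuity due: 204 payments of CHF 7,300.00 at the beginning of each month.
Periodic rate r = 0.0305/12 per month; n is counted in months.
PV = PMT × [(1 − (1+r)^−n)/r] × (1+r) = 7,300 × [1 − (1+r)^−204] / r × (1+r) = CHF 1,163,852.26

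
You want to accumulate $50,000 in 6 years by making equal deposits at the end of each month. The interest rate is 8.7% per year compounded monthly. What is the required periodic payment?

$531.35

Level ordinary annuity; solve FV = PMT × [((1+r)^n − 1)/r] for PMT.
Periodic rate r = 0.087/12 per month; n is counted in months.
With n = 72: PMT = 50,000 / ([((1+r)^n − 1)/r]) = $531.35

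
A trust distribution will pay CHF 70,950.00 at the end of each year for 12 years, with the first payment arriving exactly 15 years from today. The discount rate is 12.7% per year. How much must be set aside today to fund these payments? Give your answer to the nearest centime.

CHF 79,811.19

Ordinary annuity of 12 payments, first payment at period 15.
Periodic rate r = 0.127 per year.
The ordinary-annuity PV formula values the stream one period before the first payment (period 14); discount that back 14 periods:
PV₀ = 70,950 × [1 − (1+r)^−12] / r × (1+r)^−14 = CHF 79,811.19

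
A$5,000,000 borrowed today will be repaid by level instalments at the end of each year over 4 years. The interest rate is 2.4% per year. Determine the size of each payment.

Level ordinary annuity; solve PV = PMT × [(1 − (1+r)^−n)/r] for PMT.
Periodic rate r = 0.024 per year.
With n = 4: PMT = 5,000,000 / ([(1 − (1+r)^−n)/r]) = A$1,325,889.23

A$1,325,889.23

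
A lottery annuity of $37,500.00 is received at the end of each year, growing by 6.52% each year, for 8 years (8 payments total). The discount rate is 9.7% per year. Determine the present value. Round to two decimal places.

Periodic rate r = 0.097 per year.
Growing ordinary annuity: PV = PMT₁ × [1 − ((1+g)/(1+r))^n] / (r − g) = 37,500 × [1 − ((1+0.0652)/(1+r))^8] / (r − 0.0652) = $247,278.60.

$247,278.60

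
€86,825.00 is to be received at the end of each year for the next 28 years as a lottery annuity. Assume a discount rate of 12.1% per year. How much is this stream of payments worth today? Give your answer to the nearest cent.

€688,259.65

This is an ordinary annuity: 28 payments of €86,825.00 at the end of each year.
Periodic rate r = 0.121 per year.
PV = PMT × [(1 − (1+r)^−n)/r] = 86,825 × [1 − (1+r)^−28] / r = €688,259.65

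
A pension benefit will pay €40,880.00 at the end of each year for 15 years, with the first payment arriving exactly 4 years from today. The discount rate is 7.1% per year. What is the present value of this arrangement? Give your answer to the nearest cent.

€301,177.80

Ordinary annuity of 15 payments, first payment at period 4.
Periodic rate r = 0.071 per year.
The ordinary-annuity PV formula values the stream one period before the first payment (period 3); discount that back 3 periods:
PV₀ = 40,880 × [1 − (1+r)^−15] / r × (1+r)^−3 = €301,177.80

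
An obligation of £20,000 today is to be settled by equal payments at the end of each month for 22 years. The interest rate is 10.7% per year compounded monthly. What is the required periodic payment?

£197.27

Level ordinary annuity; solve PV = PMT × [(1 − (1+r)^−n)/r] for PMT.
Periodic rate r = 0.107/12 per month; n is counted in months.
With n = 264: PMT = 20,000 / ([(1 − (1+r)^−n)/r]) = £197.27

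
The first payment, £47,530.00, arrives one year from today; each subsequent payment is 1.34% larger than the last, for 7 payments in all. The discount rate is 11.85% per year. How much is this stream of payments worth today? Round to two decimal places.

Periodic rate r = 0.1185 per year.
Growing ordinary annuity: PV = PMT₁ × [1 − ((1+g)/(1+r))^n] / (r − g) = 47,530 × [1 − ((1+0.0134)/(1+r))^7] / (r − 0.0134) = £225,573.57.

£225,573.57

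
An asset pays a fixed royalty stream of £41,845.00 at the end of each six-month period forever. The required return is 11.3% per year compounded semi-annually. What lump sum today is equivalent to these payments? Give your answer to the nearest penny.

£740,619.47

Periodic rate r = 0.113/2 per half-year.
Level perpetuity: PV = PMT / r = 41,845 / (0.113/2) = £740,619.47.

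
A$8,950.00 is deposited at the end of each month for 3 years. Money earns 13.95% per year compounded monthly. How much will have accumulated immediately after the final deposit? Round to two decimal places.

A$397,277.20

This is an ordinary annuity: 36 deposits of A$8,950.00 at the end of each month.
Periodic rate r = 0.1395/12 per month; n is counted in months.
FV = PMT × [((1+r)^n − 1)/r] = 8,950 × [(1+r)^36 − 1] / r = A$397,277.20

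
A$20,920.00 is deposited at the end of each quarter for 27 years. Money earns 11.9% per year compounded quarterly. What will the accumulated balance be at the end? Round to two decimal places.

This is an ordinary annuity: 108 deposits of A$20,920.00 at the end of each quarter.
Periodic rate r = 0.119/4 per quarter; n is counted in quarters.
FV = PMT × [((1+r)^n − 1)/r] = 20,920 × [(1+r)^108 − 1] / r = A$15,973,470.70

A$15,973,470.70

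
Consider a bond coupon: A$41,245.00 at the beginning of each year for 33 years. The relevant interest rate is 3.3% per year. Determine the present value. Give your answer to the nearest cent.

This is an annuity due: 33 payments of A$41,245.00 at the beginning of each year.
Periodic rate r = 0.033 per year.
PV = PMT × [(1 − (1+r)^−n)/r] × (1+r) = 41,245 × [1 − (1+r)^−33] / r × (1+r) = A$848,864.63

A$848,864.63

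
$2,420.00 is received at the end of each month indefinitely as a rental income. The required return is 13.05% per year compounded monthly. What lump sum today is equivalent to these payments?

$222,528.74

Periodic rate r = 0.1305/12 per month.
Level perpetuity: PV = PMT / r = 2,420 / (0.1305/12) = $222,528.74.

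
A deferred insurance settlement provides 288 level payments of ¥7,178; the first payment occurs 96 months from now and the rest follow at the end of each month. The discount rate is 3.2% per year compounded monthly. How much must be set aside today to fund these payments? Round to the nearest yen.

Ordinary annuity of 288 payments, first payment at period 96.
Periodic rate r = 0.032/12 per month; n is counted in months.
The ordinary-annuity PV formula values the stream one period before the first payment (period 95); discount that back 95 periods:
PV₀ = 7,178 × [1 − (1+r)^−288] / r × (1+r)^−95 = ¥1,119,409

¥1,119,409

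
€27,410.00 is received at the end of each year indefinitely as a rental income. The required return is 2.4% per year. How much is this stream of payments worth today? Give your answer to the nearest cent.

€1,142,083.33

Periodic rate r = 0.024 per year.
Level perpetuity: PV = PMT / r = 27,410 / (0.024) = €1,142,083.33.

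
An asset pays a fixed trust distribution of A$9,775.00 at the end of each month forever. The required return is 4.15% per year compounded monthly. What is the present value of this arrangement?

A$2,826,506.02

Periodic rate r = 0.0415/12 per month.
Level perpetuity: PV = PMT / r = 9,775 / (0.0415/12) = A$2,826,506.02.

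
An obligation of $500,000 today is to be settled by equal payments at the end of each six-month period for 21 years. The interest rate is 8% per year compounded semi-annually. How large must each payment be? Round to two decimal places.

Level ordinary annuity; solve PV = PMT × [(1 − (1+r)^−n)/r] for PMT.
Periodic rate r = 0.08/2 per half-year; n is counted in half-years.
With n = 42: PMT = 500,000 / ([(1 − (1+r)^−n)/r]) = $24,770.10

$24,770.10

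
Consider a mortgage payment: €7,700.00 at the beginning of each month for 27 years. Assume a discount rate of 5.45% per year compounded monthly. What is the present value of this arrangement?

This is an annuity due: 324 payments of €7,700.00 at the beginning of each month.
Periodic rate r = 0.0545/12 per month; n is counted in months.
PV = PMT × [(1 − (1+r)^−n)/r] × (1+r) = 7,700 × [1 − (1+r)^−324] / r × (1+r) = €1,310,805.96

€1,310,805.96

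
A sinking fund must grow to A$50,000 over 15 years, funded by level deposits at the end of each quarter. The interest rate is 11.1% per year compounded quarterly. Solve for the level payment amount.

A$332.96

Level ordinary annuity; solve FV = PMT × [((1+r)^n − 1)/r] for PMT.
Periodic rate r = 0.111/4 per quarter; n is counted in quarters.
With n = 60: PMT = 50,000 / ([((1+r)^n − 1)/r]) = A$332.96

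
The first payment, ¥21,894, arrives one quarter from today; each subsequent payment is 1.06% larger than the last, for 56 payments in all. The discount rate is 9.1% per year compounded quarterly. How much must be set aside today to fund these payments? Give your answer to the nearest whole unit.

¥879,196

Periodic rate r = 0.091/4 per quarter; n is counted in quarters.
Growing ordinary annuity: PV = PMT₁ × [1 − ((1+g)/(1+r))^n] / (r − g) = 21,894 × [1 − ((1+0.0106)/(1+r))^56] / (r − 0.0106) = ¥879,196.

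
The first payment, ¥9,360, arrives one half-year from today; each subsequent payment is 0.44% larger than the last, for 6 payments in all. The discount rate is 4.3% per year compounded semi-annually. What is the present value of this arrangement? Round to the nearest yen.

Periodic rate r = 0.043/2 per half-year; n is counted in half-years.
Growing ordinary annuity: PV = PMT₁ × [1 − ((1+g)/(1+r))^n] / (r − g) = 9,360 × [1 − ((1+0.0044)/(1+r))^6] / (r − 0.0044) = ¥52,728.

¥52,728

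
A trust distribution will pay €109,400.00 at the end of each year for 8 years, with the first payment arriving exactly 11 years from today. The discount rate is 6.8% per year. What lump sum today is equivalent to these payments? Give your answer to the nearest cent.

Ordinary annuity of 8 payments, first payment at period 11.
Periodic rate r = 0.068 per year.
The ordinary-annuity PV formula values the stream one period before the first payment (period 10); discount that back 10 periods:
PV₀ = 109,400 × [1 − (1+r)^−8] / r × (1+r)^−10 = €340,993.95

€340,993.95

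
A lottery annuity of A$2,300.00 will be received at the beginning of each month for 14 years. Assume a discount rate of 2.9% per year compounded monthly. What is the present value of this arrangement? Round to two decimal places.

This is an annuity due: 168 payments of A$2,300.00 at the beginning of each month.
Periodic rate r = 0.029/12 per month; n is counted in months.
PV = PMT × [(1 − (1+r)^−n)/r] × (1+r) = 2,300 × [1 − (1+r)^−168] / r × (1+r) = A$318,036.73

A$318,036.73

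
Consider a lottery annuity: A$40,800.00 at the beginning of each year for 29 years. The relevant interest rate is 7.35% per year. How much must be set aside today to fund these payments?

This is an annuity due: 29 payments of A$40,800.00 at the beginning of each year.
Periodic rate r = 0.0735 per year.
PV = PMT × [(1 − (1+r)^−n)/r] × (1+r) = 40,800 × [1 − (1+r)^−29] / r × (1+r) = A$519,708.97

A$519,708.97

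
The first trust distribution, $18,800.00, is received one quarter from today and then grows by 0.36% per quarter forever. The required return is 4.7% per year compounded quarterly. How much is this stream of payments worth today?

Periodic rate r = 0.047/4 per quarter.
Growing perpetuity (Gordon): PV = PMT₁ / (r − g) = 18,800 / (r − 0.0036) = $2,306,748.47.

$2,306,748.47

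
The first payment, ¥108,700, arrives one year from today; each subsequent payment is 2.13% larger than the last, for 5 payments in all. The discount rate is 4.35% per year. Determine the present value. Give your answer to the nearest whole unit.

Periodic rate r = 0.0435 per year.
Growing ordinary annuity: PV = PMT₁ × [1 − ((1+g)/(1+r))^n] / (r − g) = 108,700 × [1 − ((1+0.0213)/(1+r))^5] / (r − 0.0213) = ¥499,148.

¥499,148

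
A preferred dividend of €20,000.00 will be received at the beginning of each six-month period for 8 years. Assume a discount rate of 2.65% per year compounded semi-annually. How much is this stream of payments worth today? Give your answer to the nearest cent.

This is an annuity due: 16 payments of €20,000.00 at the beginning of each six-month period.
Periodic rate r = 0.0265/2 per half-year; n is counted in half-years.
PV = PMT × [(1 − (1+r)^−n)/r] × (1+r) = 20,000 × [1 − (1+r)^−16] / r × (1+r) = €290,452.15

€290,452.15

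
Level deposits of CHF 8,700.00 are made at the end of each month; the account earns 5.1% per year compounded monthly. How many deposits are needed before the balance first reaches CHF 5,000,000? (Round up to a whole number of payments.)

292 payments

Periodic rate r = 0.051/12 per month; n is counted in months.
Ordinary annuity FV: 5,000,000 = 8,700 × [((1+r)^n − 1)/r].
(1+r)^n = 1 + 5,000,000 × r / 8,700, so n = ln(1 + 5,000,000·r/8,700) / ln(1+r) = 291.49.
Round up to a whole number of payments: n = 292.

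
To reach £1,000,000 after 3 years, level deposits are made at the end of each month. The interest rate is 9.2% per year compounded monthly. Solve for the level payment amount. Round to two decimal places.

£24,226.23

Level ordinary annuity; solve FV = PMT × [((1+r)^n − 1)/r] for PMT.
Periodic rate r = 0.092/12 per month; n is counted in months.
With n = 36: PMT = 1,000,000 / ([((1+r)^n − 1)/r]) = £24,226.23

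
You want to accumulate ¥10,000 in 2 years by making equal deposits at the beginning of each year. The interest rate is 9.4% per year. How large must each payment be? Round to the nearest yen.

¥4,365

Level annuity due; solve FV = PMT × [((1+r)^n − 1)/r] × (1+r) for PMT.
Periodic rate r = 0.094 per year.
With n = 2: PMT = 10,000 / ([((1+r)^n − 1)/r] × (1+r)) = ¥4,365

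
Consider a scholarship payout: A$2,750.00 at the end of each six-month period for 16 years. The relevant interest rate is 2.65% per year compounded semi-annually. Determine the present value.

A$71,344.63

This is an ordinary annuity: 32 payments of A$2,750.00 at the end of each six-month period.
Periodic rate r = 0.0265/2 per half-year; n is counted in half-years.
PV = PMT × [(1 − (1+r)^−n)/r] = 2,750 × [1 − (1+r)^−32] / r = A$71,344.63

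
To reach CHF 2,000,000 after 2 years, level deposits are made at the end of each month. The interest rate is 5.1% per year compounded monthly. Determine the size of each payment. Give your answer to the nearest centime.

Level ordinary annuity; solve FV = PMT × [((1+r)^n − 1)/r] for PMT.
Periodic rate r = 0.051/12 per month; n is counted in months.
With n = 24: PMT = 2,000,000 / ([((1+r)^n − 1)/r]) = CHF 79,332.38

CHF 79,332.38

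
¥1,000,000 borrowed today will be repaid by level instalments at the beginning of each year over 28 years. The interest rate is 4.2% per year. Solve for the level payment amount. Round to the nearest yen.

Level annuity due; solve PV = PMT × [(1 − (1+r)^−n)/r] × (1+r) for PMT.
Periodic rate r = 0.042 per year.
With n = 28: PMT = 1,000,000 / ([(1 − (1+r)^−n)/r] × (1+r)) = ¥58,930

¥58,930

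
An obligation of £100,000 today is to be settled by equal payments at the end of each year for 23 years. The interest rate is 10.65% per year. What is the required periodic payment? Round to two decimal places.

£11,800.89

Level ordinary annuity; solve PV = PMT × [(1 − (1+r)^−n)/r] for PMT.
Periodic rate r = 0.1065 per year.
With n = 23: PMT = 100,000 / ([(1 − (1+r)^−n)/r]) = £11,800.89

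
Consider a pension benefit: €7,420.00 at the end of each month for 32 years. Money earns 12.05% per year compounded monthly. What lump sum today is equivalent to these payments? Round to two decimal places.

€722,987.68

This is an ordinary annuity: 384 payments of €7,420.00 at the end of each month.
Periodic rate r = 0.1205/12 per month; n is counted in months.
PV = PMT × [(1 − (1+r)^−n)/r] = 7,420 × [1 − (1+r)^−384] / r = €722,987.68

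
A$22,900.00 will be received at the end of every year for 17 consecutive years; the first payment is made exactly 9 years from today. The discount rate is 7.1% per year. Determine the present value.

Ordinary annuity of 17 payments, first payment at period 9.
Periodic rate r = 0.071 per year.
The ordinary-annuity PV formula values the stream one period before the first payment (period 8); discount that back 8 periods:
PV₀ = 22,900 × [1 − (1+r)^−17] / r × (1+r)^−8 = A$128,265.71

A$128,265.71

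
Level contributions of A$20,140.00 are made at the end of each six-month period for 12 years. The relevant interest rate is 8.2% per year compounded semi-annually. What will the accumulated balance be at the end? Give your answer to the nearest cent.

This is an ordinary annuity: 24 deposits of A$20,140.00 at the end of each six-month period.
Periodic rate r = 0.082/2 per half-year; n is counted in half-years.
FV = PMT × [((1+r)^n − 1)/r] = 20,140 × [(1+r)^24 − 1] / r = A$797,306.28

A$797,306.28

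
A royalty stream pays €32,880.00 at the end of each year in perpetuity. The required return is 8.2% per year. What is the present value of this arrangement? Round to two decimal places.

Periodic rate r = 0.082 per year.
Level perpetuity: PV = PMT / r = 32,880 / (0.082) = €400,975.61.

€400,975.61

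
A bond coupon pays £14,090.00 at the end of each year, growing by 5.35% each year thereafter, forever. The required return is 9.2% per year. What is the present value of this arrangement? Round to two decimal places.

Periodic rate r = 0.092 per year.
Growing perpetuity (Gordon): PV = PMT₁ / (r − g) = 14,090 / (r − 0.0535) = £365,974.03.

£365,974.03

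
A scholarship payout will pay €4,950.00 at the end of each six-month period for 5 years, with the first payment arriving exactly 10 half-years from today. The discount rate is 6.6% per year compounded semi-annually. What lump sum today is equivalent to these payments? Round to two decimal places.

€31,048.26

Ordinary annuity of 10 payments, first payment at period 10.
Periodic rate r = 0.066/2 per half-year; n is counted in half-years.
The ordinary-annuity PV formula values the stream one period before the first payment (period 9); discount that back 9 periods:
PV₀ = 4,950 × [1 − (1+r)^−10] / r × (1+r)^−9 = €31,048.26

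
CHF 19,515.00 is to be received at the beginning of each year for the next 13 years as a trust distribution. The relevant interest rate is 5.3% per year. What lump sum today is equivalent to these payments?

This is an annuity due: 13 payments of CHF 19,515.00 at the beginning of each year.
Periodic rate r = 0.053 per year.
PV = PMT × [(1 − (1+r)^−n)/r] × (1+r) = 19,515 × [1 − (1+r)^−13] / r × (1+r) = CHF 189,591.64

CHF 189,591.64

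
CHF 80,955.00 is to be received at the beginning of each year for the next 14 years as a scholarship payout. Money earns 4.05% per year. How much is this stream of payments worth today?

CHF 886,840.84

This is an annuity due: 14 payments of CHF 80,955.00 at the beginning of each year.
Periodic rate r = 0.0405 per year.
PV = PMT × [(1 − (1+r)^−n)/r] × (1+r) = 80,955 × [1 − (1+r)^−14] / r × (1+r) = CHF 886,840.84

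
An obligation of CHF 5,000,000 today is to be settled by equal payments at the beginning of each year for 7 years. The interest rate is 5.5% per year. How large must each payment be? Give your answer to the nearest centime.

CHF 833,954.59

Level annuity due; solve PV = PMT × [(1 − (1+r)^−n)/r] × (1+r) for PMT.
Periodic rate r = 0.055 per year.
With n = 7: PMT = 5,000,000 / ([(1 − (1+r)^−n)/r] × (1+r)) = CHF 833,954.59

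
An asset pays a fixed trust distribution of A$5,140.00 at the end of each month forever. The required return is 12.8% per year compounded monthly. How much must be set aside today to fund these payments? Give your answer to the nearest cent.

Periodic rate r = 0.128/12 per month.
Level perpetuity: PV = PMT / r = 5,140 / (0.128/12) = A$481,875.00.

A$481,875.00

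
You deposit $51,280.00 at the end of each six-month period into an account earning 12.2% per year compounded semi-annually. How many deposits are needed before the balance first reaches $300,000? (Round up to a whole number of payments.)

Periodic rate r = 0.122/2 per half-year; n is counted in half-years.
Ordinary annuity FV: 300,000 = 51,280 × [((1+r)^n − 1)/r].
(1+r)^n = 1 + 300,000 × r / 51,280, so n = ln(1 + 300,000·r/51,280) / ln(1+r) = 5.15.
Round up to a whole number of payments: n = 6.

6 payments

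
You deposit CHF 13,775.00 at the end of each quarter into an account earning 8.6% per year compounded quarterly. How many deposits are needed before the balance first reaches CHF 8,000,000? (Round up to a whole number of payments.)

Periodic rate r = 0.086/4 per quarter; n is counted in quarters.
Ordinary annuity FV: 8,000,000 = 13,775 × [((1+r)^n − 1)/r].
(1+r)^n = 1 + 8,000,000 × r / 13,775, so n = ln(1 + 8,000,000·r/13,775) / ln(1+r) = 122.30.
Round up to a whole number of payments: n = 123.

123 payments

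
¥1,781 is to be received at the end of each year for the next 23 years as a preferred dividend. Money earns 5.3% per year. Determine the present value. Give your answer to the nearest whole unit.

¥23,358

This is an ordinary annuity: 23 payments of ¥1,781 at the end of each year.
Periodic rate r = 0.053 per year.
PV = PMT × [(1 − (1+r)^−n)/r] = 1,781 × [1 − (1+r)^−23] / r = ¥23,358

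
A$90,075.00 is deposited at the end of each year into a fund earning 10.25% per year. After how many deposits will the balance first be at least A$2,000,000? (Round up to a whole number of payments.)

13 payments

Periodic rate r = 0.1025 per year.
Ordinary annuity FV: 2,000,000 = 90,075 × [((1+r)^n − 1)/r].
(1+r)^n = 1 + 2,000,000 × r / 90,075, so n = ln(1 + 2,000,000·r/90,075) / ln(1+r) = 12.16.
Round up to a whole number of payments: n = 13.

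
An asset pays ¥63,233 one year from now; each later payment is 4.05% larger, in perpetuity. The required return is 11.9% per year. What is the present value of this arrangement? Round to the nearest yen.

Periodic rate r = 0.119 per year.
Growing perpetuity (Gordon): PV = PMT₁ / (r − g) = 63,233 / (r − 0.0405) = ¥805,516.

¥805,516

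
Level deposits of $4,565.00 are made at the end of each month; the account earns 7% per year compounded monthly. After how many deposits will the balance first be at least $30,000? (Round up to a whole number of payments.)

7 payments

Periodic rate r = 0.07/12 per month; n is counted in months.
Ordinary annuity FV: 30,000 = 4,565 × [((1+r)^n − 1)/r].
(1+r)^n = 1 + 30,000 × r / 4,565, so n = ln(1 + 30,000·r/4,565) / ln(1+r) = 6.47.
Round up to a whole number of payments: n = 7.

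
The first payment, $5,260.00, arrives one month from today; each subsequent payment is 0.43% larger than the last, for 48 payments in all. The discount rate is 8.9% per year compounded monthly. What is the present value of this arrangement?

$233,235.51

Periodic rate r = 0.089/12 per month; n is counted in months.
Growing ordinary annuity: PV = PMT₁ × [1 − ((1+g)/(1+r))^n] / (r − g) = 5,260 × [1 − ((1+0.0043)/(1+r))^48] / (r − 0.0043) = $233,235.51.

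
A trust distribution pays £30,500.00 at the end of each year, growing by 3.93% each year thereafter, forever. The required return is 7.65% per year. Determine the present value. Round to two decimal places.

£819,892.47

Periodic rate r = 0.0765 per year.
Growing perpetuity (Gordon): PV = PMT₁ / (r − g) = 30,500 / (r − 0.0393) = £819,892.47.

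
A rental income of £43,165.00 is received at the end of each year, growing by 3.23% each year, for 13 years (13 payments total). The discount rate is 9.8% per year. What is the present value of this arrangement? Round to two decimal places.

Periodic rate r = 0.098 per year.
Growing ordinary annuity: PV = PMT₁ × [1 − ((1+g)/(1+r))^n] / (r − g) = 43,165 × [1 − ((1+0.0323)/(1+r))^13] / (r − 0.0323) = £362,414.91.

£362,414.91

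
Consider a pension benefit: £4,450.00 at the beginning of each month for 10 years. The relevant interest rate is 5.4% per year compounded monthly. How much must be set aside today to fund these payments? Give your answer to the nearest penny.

£413,770.74

This is an annuity due: 120 payments of £4,450.00 at the beginning of each month.
Periodic rate r = 0.054/12 per month; n is counted in months.
PV = PMT × [(1 − (1+r)^−n)/r] × (1+r) = 4,450 × [1 − (1+r)^−120] / r × (1+r) = £413,770.74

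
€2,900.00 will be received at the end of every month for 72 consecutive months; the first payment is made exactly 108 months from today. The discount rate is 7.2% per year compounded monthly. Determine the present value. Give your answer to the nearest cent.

€89,180.80

Ordinary annuity of 72 payments, first payment at period 108.
Periodic rate r = 0.072/12 per month; n is counted in months.
The ordinary-annuity PV formula values the stream one period before the first payment (period 107); discount that back 107 periods:
PV₀ = 2,900 × [1 − (1+r)^−72] / r × (1+r)^−107 = €89,180.80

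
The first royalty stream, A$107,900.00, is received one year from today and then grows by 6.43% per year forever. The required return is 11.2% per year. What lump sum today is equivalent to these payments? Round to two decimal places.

Periodic rate r = 0.112 per year.
Growing perpetuity (Gordon): PV = PMT₁ / (r − g) = 107,900 / (r − 0.0643) = A$2,262,054.51.

A$2,262,054.51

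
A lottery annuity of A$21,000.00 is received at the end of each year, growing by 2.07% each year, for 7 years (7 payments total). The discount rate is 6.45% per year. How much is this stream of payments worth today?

Periodic rate r = 0.0645 per year.
Growing ordinary annuity: PV = PMT₁ × [1 − ((1+g)/(1+r))^n] / (r − g) = 21,000 × [1 − ((1+0.0207)/(1+r))^7] / (r − 0.0207) = A$122,169.08.

A$122,169.08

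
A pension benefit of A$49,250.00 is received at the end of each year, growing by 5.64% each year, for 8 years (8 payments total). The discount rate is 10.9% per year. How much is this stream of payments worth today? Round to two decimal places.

A$301,572.67

Periodic rate r = 0.109 per year.
Growing ordinary annuity: PV = PMT₁ × [1 − ((1+g)/(1+r))^n] / (r − g) = 49,250 × [1 − ((1+0.0564)/(1+r))^8] / (r − 0.0564) = A$301,572.67.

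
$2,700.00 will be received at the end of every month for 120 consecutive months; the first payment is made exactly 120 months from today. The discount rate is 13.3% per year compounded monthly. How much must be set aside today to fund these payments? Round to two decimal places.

$48,138.66

Ordinary annuity of 120 payments, first payment at period 120.
Periodic rate r = 0.133/12 per month; n is counted in months.
The ordinary-annuity PV formula values the stream one period before the first payment (period 119); discount that back 119 periods:
PV₀ = 2,700 × [1 − (1+r)^−120] / r × (1+r)^−119 = $48,138.66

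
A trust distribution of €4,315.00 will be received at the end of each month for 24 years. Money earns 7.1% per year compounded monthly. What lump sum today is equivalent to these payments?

This is an ordinary annuity: 288 payments of €4,315.00 at the end of each month.
Periodic rate r = 0.071/12 per month; n is counted in months.
PV = PMT × [(1 − (1+r)^−n)/r] = 4,315 × [1 − (1+r)^−288] / r = €595,929.33

€595,929.33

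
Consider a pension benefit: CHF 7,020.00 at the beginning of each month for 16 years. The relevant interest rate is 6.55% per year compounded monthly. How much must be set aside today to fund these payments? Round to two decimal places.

This is an annuity due: 192 payments of CHF 7,020.00 at the beginning of each month.
Periodic rate r = 0.0655/12 per month; n is counted in months.
PV = PMT × [(1 − (1+r)^−n)/r] × (1+r) = 7,020 × [1 − (1+r)^−192] / r × (1+r) = CHF 838,413.03

CHF 838,413.03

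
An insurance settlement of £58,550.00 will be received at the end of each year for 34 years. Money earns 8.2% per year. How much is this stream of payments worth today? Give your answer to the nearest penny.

This is an ordinary annuity: 34 payments of £58,550.00 at the end of each year.
Periodic rate r = 0.082 per year.
PV = PMT × [(1 − (1+r)^−n)/r] = 58,550 × [1 − (1+r)^−34] / r = £665,048.07

£665,048.07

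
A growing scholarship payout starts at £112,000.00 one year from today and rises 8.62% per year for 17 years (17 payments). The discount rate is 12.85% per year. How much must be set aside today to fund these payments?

Periodic rate r = 0.1285 per year.
Growing ordinary annuity: PV = PMT₁ × [1 − ((1+g)/(1+r))^n] / (r − g) = 112,000 × [1 − ((1+0.0862)/(1+r))^17] / (r − 0.0862) = £1,264,768.56.

£1,264,768.56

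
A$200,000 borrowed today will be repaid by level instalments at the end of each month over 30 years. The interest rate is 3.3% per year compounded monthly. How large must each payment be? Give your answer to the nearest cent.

A$875.91

Level ordinary annuity; solve PV = PMT × [(1 − (1+r)^−n)/r] for PMT.
Periodic rate r = 0.033/12 per month; n is counted in months.
With n = 360: PMT = 200,000 / ([(1 − (1+r)^−n)/r]) = A$875.91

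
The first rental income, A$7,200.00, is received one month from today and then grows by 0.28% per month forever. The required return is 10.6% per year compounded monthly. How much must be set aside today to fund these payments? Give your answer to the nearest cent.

A$1,193,370.17

Periodic rate r = 0.106/12 per month.
Growing perpetuity (Gordon): PV = PMT₁ / (r − g) = 7,200 / (r − 0.0028) = A$1,193,370.17.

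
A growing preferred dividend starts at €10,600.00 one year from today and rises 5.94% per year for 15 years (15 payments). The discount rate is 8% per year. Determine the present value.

€129,100.87

Periodic rate r = 0.08 per year.
Growing ordinary annuity: PV = PMT₁ × [1 − ((1+g)/(1+r))^n] / (r − g) = 10,600 × [1 − ((1+0.0594)/(1+r))^15] / (r − 0.0594) = €129,100.87.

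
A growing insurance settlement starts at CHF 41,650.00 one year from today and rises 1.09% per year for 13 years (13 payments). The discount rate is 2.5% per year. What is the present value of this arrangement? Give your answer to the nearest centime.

Periodic rate r = 0.025 per year.
Growing ordinary annuity: PV = PMT₁ × [1 − ((1+g)/(1+r))^n] / (r − g) = 41,650 × [1 − ((1+0.0109)/(1+r))^13] / (r − 0.0109) = CHF 486,769.78.

CHF 486,769.78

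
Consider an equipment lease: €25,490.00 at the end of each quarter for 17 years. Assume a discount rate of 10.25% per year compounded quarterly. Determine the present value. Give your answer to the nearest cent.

This is an ordinary annuity: 68 payments of €25,490.00 at the end of each quarter.
Periodic rate r = 0.1025/4 per quarter; n is counted in quarters.
PV = PMT × [(1 − (1+r)^−n)/r] = 25,490 × [1 − (1+r)^−68] / r = €816,706.59

€816,706.59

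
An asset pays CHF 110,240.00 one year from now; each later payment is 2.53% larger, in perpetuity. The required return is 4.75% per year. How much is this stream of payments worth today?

Periodic rate r = 0.0475 per year.
Growing perpetuity (Gordon): PV = PMT₁ / (r − g) = 110,240 / (r − 0.0253) = CHF 4,965,765.77.

CHF 4,965,765.77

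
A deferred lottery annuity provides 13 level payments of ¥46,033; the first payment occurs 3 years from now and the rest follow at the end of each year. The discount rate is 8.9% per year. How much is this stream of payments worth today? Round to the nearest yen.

¥292,171

Ordinary annuity of 13 payments, first payment at period 3.
Periodic rate r = 0.089 per year.
The ordinary-annuity PV formula values the stream one period before the first payment (period 2); discount that back 2 periods:
PV₀ = 46,033 × [1 − (1+r)^−13] / r × (1+r)^−2 = ¥292,171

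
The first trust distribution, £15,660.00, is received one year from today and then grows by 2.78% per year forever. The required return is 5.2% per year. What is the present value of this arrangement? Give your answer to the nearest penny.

£647,107.44

Periodic rate r = 0.052 per year.
Growing perpetuity (Gordon): PV = PMT₁ / (r − g) = 15,660 / (r − 0.0278) = £647,107.44.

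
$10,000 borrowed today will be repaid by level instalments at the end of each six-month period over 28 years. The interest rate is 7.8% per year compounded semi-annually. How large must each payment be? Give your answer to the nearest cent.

Level ordinary annuity; solve PV = PMT × [(1 − (1+r)^−n)/r] for PMT.
Periodic rate r = 0.078/2 per half-year; n is counted in half-years.
With n = 56: PMT = 10,000 / ([(1 − (1+r)^−n)/r]) = $441.86

$441.86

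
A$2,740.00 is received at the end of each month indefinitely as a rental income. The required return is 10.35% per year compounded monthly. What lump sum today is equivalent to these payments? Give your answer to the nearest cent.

Periodic rate r = 0.1035/12 per month.
Level perpetuity: PV = PMT / r = 2,740 / (0.1035/12) = A$317,681.16.

A$317,681.16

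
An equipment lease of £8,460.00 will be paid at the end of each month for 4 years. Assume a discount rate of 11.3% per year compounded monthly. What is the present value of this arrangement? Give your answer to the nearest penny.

This is an ordinary annuity: 48 payments of £8,460.00 at the end of each month.
Periodic rate r = 0.113/12 per month; n is counted in months.
PV = PMT × [(1 − (1+r)^−n)/r] = 8,460 × [1 − (1+r)^−48] / r = £325,491.61

£325,491.61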